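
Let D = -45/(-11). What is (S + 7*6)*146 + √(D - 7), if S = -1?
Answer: 5986 + 4*I*√22/11 ≈ 5986.0 + 1.7056*I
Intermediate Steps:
D = 45/11 (D = -45*(-1/11) = 45/11 ≈ 4.0909)
(S + 7*6)*146 + √(D - 7) = (-1 + 7*6)*146 + √(45/11 - 7) = (-1 + 42)*146 + √(-32/11) = 41*146 + 4*I*√22/11 = 5986 + 4*I*√22/11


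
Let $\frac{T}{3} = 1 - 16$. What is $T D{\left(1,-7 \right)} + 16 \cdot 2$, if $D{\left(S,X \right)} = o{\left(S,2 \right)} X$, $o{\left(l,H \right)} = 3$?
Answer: $977$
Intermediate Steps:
$T = -45$ ($T = 3 \left(1 - 16\right) = 3 \left(-15\right) = -45$)
$D{\left(S,X \right)} = 3 X$
$T D{\left(1,-7 \right)} + 16 \cdot 2 = - 45 \cdot 3 \left(-7\right) + 16 \cdot 2 = \left(-45\right) \left(-21\right) + 32 = 945 + 32 = 977$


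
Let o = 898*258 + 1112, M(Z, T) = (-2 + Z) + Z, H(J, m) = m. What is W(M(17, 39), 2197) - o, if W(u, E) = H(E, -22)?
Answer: -232818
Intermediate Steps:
M(Z, T) = -2 + 2*Z
o = 232796 (o = 231684 + 1112 = 232796)
W(u, E) = -22
W(M(17, 39), 2197) - o = -22 - 1*232796 = -22 - 232796 = -232818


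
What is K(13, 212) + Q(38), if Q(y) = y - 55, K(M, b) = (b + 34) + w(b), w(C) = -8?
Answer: 221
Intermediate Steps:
K(M, b) = 26 + b (K(M, b) = (b + 34) - 8 = (34 + b) - 8 = 26 + b)
Q(y) = -55 + y
K(13, 212) + Q(38) = (26 + 212) + (-55 + 38) = 238 - 17 = 221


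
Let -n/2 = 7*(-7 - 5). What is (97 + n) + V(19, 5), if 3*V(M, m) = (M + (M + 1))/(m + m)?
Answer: 2663/10 ≈ 266.30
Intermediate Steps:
n = 168 (n = -14*(-7 - 5) = -14*(-12) = -2*(-84) = 168)
V(M, m) = (1 + 2*M)/(6*m) (V(M, m) = ((M + (M + 1))/(m + m))/3 = ((M + (1 + M))/((2*m)))/3 = ((1 + 2*M)*(1/(2*m)))/3 = ((1 + 2*M)/(2*m))/3 = (1 + 2*M)/(6*m))
(97 + n) + V(19, 5) = (97 + 168) + (⅙)*(1 + 2*19)/5 = 265 + (⅙)*(⅕)*(1 + 38) = 265 + (⅙)*(⅕)*39 = 265 + 13/10 = 2663/10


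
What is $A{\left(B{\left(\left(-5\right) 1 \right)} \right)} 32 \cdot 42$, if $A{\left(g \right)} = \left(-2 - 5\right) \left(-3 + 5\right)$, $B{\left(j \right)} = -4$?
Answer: $-18816$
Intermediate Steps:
$A{\left(g \right)} = -14$ ($A{\left(g \right)} = \left(-7\right) 2 = -14$)
$A{\left(B{\left(\left(-5\right) 1 \right)} \right)} 32 \cdot 42 = \left(-14\right) 32 \cdot 42 = \left(-448\right) 42 = -18816$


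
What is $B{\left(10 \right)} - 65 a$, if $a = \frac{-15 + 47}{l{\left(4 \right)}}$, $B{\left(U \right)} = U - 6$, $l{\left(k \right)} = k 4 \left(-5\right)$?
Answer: $30$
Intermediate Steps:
$l{\left(k \right)} = - 20 k$ ($l{\left(k \right)} = 4 k \left(-5\right) = - 20 k$)
$B{\left(U \right)} = -6 + U$
$a = - \frac{2}{5}$ ($a = \frac{-15 + 47}{\left(-20\right) 4} = \frac{32}{-80} = 32 \left(- \frac{1}{80}\right) = - \frac{2}{5} \approx -0.4$)
$B{\left(10 \right)} - 65 a = \left(-6 + 10\right) - -26 = 4 + 26 = 30$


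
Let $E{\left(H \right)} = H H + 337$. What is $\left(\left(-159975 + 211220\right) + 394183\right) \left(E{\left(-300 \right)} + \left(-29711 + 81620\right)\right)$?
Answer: $63360351288$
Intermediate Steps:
$E{\left(H \right)} = 337 + H^{2}$ ($E{\left(H \right)} = H^{2} + 337 = 337 + H^{2}$)
$\left(\left(-159975 + 211220\right) + 394183\right) \left(E{\left(-300 \right)} + \left(-29711 + 81620\right)\right) = \left(\left(-159975 + 211220\right) + 394183\right) \left(\left(337 + \left(-300\right)^{2}\right) + \left(-29711 + 81620\right)\right) = \left(51245 + 394183\right) \left(\left(337 + 90000\right) + 51909\right) = 445428 \left(90337 + 51909\right) = 445428 \cdot 142246 = 63360351288$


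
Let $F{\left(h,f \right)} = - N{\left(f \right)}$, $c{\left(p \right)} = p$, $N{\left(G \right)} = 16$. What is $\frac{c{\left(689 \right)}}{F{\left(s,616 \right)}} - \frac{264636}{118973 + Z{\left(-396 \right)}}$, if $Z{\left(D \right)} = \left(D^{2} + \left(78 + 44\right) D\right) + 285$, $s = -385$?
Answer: $- \frac{80581097}{1822096} \approx -44.224$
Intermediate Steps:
$Z{\left(D \right)} = 285 + D^{2} + 122 D$ ($Z{\left(D \right)} = \left(D^{2} + 122 D\right) + 285 = 285 + D^{2} + 122 D$)
$F{\left(h,f \right)} = -16$ ($F{\left(h,f \right)} = \left(-1\right) 16 = -16$)
$\frac{c{\left(689 \right)}}{F{\left(s,616 \right)}} - \frac{264636}{118973 + Z{\left(-396 \right)}} = \frac{689}{-16} - \frac{264636}{118973 + \left(285 + \left(-396\right)^{2} + 122 \left(-396\right)\right)} = 689 \left(- \frac{1}{16}\right) - \frac{264636}{118973 + \left(285 + 156816 - 48312\right)} = - \frac{689}{16} - \frac{264636}{118973 + 108789} = - \frac{689}{16} - \frac{264636}{227762} = - \frac{689}{16} - \frac{132318}{113881} = - \frac{80581097}{1822096}$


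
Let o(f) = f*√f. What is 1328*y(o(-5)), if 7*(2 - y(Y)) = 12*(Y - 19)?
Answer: 321376/7 + 79680*I*√5/7 ≈ 45911.0 + 25453.0*I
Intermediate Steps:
o(f) = f^(3/2)
y(Y) = 242/7 - 12*Y/7 (y(Y) = 2 - 12*(Y - 19)/7 = 2 - 12*(-19 + Y)/7 = 2 - (-228 + 12*Y)/7 = 2 + (228/7 - 12*Y/7) = 242/7 - 12*Y/7)
1328*y(o(-5)) = 1328*(242/7 - (-60)*I*√5/7) = 1328*(242/7 + 60*I*√5/7) = 321376/7 + 79680*I*√5/7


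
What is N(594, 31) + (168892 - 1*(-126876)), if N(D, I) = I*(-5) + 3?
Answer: 295616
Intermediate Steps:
N(D, I) = 3 - 5*I (N(D, I) = -5*I + 3 = 3 - 5*I)
N(594, 31) + (168892 - 1*(-126876)) = (3 - 5*31) + (168892 - 1*(-126876)) = (3 - 155) + (168892 + 126876) = -152 + 295768 = 295616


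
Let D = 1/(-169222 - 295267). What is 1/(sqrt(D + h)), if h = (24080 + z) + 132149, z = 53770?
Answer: sqrt(45307290784914390)/97542225510 ≈ 0.0021822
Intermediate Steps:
D = -1/464489 (D = 1/(-464489) = -1/464489 ≈ -2.1529e-6)
h = 209999 (h = (24080 + 53770) + 132149 = 77850 + 132149 = 209999)
1/(sqrt(D + h)) = 1/(sqrt(-1/464489 + 209999)) = 1/(sqrt(97542225510/464489)) = 1/(sqrt(45307290784914390)/464489) = sqrt(45307290784914390)/97542225510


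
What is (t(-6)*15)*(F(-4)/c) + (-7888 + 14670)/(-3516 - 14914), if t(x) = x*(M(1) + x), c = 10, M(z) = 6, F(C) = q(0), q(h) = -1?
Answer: -3391/9215 ≈ -0.36799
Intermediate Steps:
F(C) = -1
t(x) = x*(6 + x)
(t(-6)*15)*(F(-4)/c) + (-7888 + 14670)/(-3516 - 14914) = (-6*(6 - 6)*15)*(-1/10) + (-7888 + 14670)/(-3516 - 14914) = (-6*0*15)*(-1*⅒) + 6782/(-18430) = (0*15)*(-⅒) + 6782*(-1/18430) = 0*(-⅒) - 3391/9215 = 0 - 3391/9215 = -3391/9215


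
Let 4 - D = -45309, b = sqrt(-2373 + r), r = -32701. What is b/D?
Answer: I*sqrt(35074)/45313 ≈ 0.004133*I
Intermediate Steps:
b = I*sqrt(35074) (b = sqrt(-2373 - 32701) = sqrt(-35074) = I*sqrt(35074) ≈ 187.28*I)
D = 45313 (D = 4 - 1*(-45309) = 4 + 45309 = 45313)
b/D = (I*sqrt(35074))/45313 = (I*sqrt(35074))*(1/45313) = I*sqrt(35074)/45313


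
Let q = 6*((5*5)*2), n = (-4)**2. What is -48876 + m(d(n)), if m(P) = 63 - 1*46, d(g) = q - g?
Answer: -48859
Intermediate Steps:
n = 16
q = 300 (q = 6*(25*2) = 6*50 = 300)
d(g) = 300 - g
m(P) = 17 (m(P) = 63 - 46 = 17)
-48876 + m(d(n)) = -48876 + 17 = -48859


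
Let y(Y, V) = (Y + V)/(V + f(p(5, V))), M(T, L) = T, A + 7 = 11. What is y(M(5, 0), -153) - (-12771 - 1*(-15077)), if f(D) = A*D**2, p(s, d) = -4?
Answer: -205086/89 ≈ -2304.3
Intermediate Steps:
A = 4 (A = -7 + 11 = 4)
f(D) = 4*D**2
y(Y, V) = (V + Y)/(64 + V) (y(Y, V) = (Y + V)/(V + 4*(-4)**2) = (V + Y)/(V + 4*16) = (V + Y)/(V + 64) = (V + Y)/(64 + V))
y(M(5, 0), -153) - (-12771 - 1*(-15077)) = (-153 + 5)/(64 - 153) - (-12771 - 1*(-15077)) = -148/(-89) - (-12771 + 15077) = -1/89*(-148) - 1*2306 = 148/89 - 2306 = -205086/89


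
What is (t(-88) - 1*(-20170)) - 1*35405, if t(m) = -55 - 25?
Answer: -15315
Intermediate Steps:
t(m) = -80
(t(-88) - 1*(-20170)) - 1*35405 = (-80 - 1*(-20170)) - 1*35405 = (-80 + 20170) - 35405 = 20090 - 35405 = -15315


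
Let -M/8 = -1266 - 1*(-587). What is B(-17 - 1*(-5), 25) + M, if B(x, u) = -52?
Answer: 5380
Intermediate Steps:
M = 5432 (M = -8*(-1266 - 1*(-587)) = -8*(-1266 + 587) = -8*(-679) = 5432)
B(-17 - 1*(-5), 25) + M = -52 + 5432 = 5380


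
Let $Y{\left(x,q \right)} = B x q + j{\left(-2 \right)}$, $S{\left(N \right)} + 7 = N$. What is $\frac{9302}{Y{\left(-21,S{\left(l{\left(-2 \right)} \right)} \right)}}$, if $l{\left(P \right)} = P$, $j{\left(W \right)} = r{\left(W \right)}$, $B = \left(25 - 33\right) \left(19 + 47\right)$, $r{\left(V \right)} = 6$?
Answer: $- \frac{4651}{49893} \approx -0.09322$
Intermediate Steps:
$B = -528$ ($B = \left(-8\right) 66 = -528$)
$j{\left(W \right)} = 6$
$S{\left(N \right)} = -7 + N$
$Y{\left(x,q \right)} = 6 - 528 q x$ ($Y{\left(x,q \right)} = - 528 x q + 6 = - 528 q x + 6 = 6 - 528 q x$)
$\frac{9302}{Y{\left(-21,S{\left(l{\left(-2 \right)} \right)} \right)}} = \frac{9302}{6 - 528 \left(-7 - 2\right) \left(-21\right)} = \frac{9302}{6 - \left(-4752\right) \left(-21\right)} = \frac{9302}{6 - 99792} = \frac{9302}{-99786} = 9302 \left(- \frac{1}{99786}\right) = - \frac{4651}{49893}$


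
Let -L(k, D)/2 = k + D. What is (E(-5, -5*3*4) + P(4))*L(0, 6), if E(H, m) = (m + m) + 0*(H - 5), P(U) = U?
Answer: 1392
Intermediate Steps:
L(k, D) = -2*D - 2*k (L(k, D) = -2*(k + D) = -2*(D + k) = -2*D - 2*k)
E(H, m) = 2*m (E(H, m) = 2*m + 0*(-5 + H) = 2*m + 0 = 2*m)
(E(-5, -5*3*4) + P(4))*L(0, 6) = (2*(-5*3*4) + 4)*(-2*6 - 2*0) = (2*(-15*4) + 4)*(-12 + 0) = (2*(-60) + 4)*(-12) = (-120 + 4)*(-12) = -116*(-12) = 1392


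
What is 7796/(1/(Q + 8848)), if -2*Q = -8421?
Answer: 101804066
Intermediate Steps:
Q = 8421/2 (Q = -½*(-8421) = 8421/2 ≈ 4210.5)
7796/(1/(Q + 8848)) = 7796/(1/(8421/2 + 8848)) = 7796/(1/(26117/2)) = 7796/(2/26117) = 7796*(26117/2) = 101804066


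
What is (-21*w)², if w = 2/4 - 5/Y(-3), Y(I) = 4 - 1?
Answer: 2401/4 ≈ 600.25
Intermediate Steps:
Y(I) = 3
w = -7/6 (w = 2/4 - 5/3 = 2*(¼) - 5*⅓ = ½ - 5/3 = -7/6 ≈ -1.1667)
(-21*w)² = (-21*(-7/6))² = (49/2)² = 2401/4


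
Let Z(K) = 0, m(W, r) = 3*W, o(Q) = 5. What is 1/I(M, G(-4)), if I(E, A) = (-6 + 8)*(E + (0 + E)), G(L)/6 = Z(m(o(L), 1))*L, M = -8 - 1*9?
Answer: -1/68 ≈ -0.014706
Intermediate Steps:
M = -17 (M = -8 - 9 = -17)
G(L) = 0 (G(L) = 6*(0*L) = 6*0 = 0)
I(E, A) = 4*E (I(E, A) = 2*(E + E) = 2*(2*E) = 4*E)
1/I(M, G(-4)) = 1/(4*(-17)) = 1/(-68) = -1/68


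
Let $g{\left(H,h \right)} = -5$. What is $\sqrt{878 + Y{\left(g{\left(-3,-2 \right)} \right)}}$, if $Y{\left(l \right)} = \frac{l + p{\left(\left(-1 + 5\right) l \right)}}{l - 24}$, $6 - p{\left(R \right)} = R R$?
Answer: $\frac{\sqrt{749969}}{29} \approx 29.862$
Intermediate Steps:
$p{\left(R \right)} = 6 - R^{2}$ ($p{\left(R \right)} = 6 - R R = 6 - R^{2}$)
$Y{\left(l \right)} = \frac{6 + l - 16 l^{2}}{-24 + l}$ ($Y{\left(l \right)} = \frac{l - \left(-6 + \left(\left(-1 + 5\right) l\right)^{2}\right)}{l - 24} = \frac{l - \left(-6 + \left(4 l\right)^{2}\right)}{-24 + l} = \frac{l - \left(-6 + 16 l^{2}\right)}{-24 + l} = \frac{6 + l - 16 l^{2}}{-24 + l}$)
$\sqrt{878 + Y{\left(g{\left(-3,-2 \right)} \right)}} = \sqrt{878 + \frac{6 - 5 - 16 \left(-5\right)^{2}}{-24 - 5}} = \sqrt{878 + \frac{6 - 5 - 400}{-29}} = \sqrt{878 - \frac{6 - 5 - 400}{29}} = \sqrt{878 - - \frac{399}{29}} = \sqrt{878 + \frac{399}{29}} = \sqrt{\frac{25861}{29}} = \frac{\sqrt{749969}}{29}$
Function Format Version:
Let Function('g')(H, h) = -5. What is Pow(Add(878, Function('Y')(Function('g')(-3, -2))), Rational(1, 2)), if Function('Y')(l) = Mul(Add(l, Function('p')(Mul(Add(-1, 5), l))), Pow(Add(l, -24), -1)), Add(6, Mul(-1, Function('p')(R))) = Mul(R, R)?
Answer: Mul(Rational(1, 29), Pow(749969, Rational(1, 2))) ≈ 29.862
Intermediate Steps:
Function('p')(R) = Add(6, Mul(-1, Pow(R, 2))) (Function('p')(R) = Add(6, Mul(-1, Mul(R, R))) = Add(6, Mul(-1, Pow(R, 2))))
Function('Y')(l) = Mul(Pow(Add(-24, l), -1), Add(6, l, Mul(-16, Pow(l, 2)))) (Function('Y')(l) = Mul(Add(l, Add(6, Mul(-1, Pow(Mul(Add(-1, 5), l), 2)))), Pow(Add(l, -24), -1)) = Mul(Add(l, Add(6, Mul(-1, Pow(Mul(4, l), 2)))), Pow(Add(-24, l), -1)) = Mul(Add(l, Add(6, Mul(-1, Mul(16, Pow(l, 2))))), Pow(Add(-24, l), -1)) = Mul(Add(l, Add(6, Mul(-16, Pow(l, 2)))), Pow(Add(-24, l), -1)) = Mul(Add(6, l, Mul(-16, Pow(l, 2))), Pow(Add(-24, l), -1)) = Mul(Pow(Add(-24, l), -1), Add(6, l, Mul(-16, Pow(l, 2)))))
Pow(Add(878, Function('Y')(Function('g')(-3, -2))), Rational(1, 2)) = Pow(Add(878, Mul(Pow(Add(-24, -5), -1), Add(6, -5, Mul(-16, Pow(-5, 2))))), Rational(1, 2)) = Pow(Add(878, Mul(Pow(-29, -1), Add(6, -5, Mul(-16, 25)))), Rational(1, 2)) = Pow(Add(878, Mul(Rational(-1, 29), Add(6, -5, -400))), Rational(1, 2)) = Pow(Add(878, Mul(Rational(-1, 29), -399)), Rational(1, 2)) = Pow(Add(878, Rational(399, 29)), Rational(1, 2)) = Pow(Rational(25861, 29), Rational(1, 2)) = Mul(Rational(1, 29), Pow(749969, Rational(1, 2)))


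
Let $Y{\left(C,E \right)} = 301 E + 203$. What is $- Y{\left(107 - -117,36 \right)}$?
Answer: $-11039$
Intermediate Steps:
$Y{\left(C,E \right)} = 203 + 301 E$
$- Y{\left(107 - -117,36 \right)} = - (203 + 301 \cdot 36) = - (203 + 10836) = \left(-1\right) 11039 = -11039$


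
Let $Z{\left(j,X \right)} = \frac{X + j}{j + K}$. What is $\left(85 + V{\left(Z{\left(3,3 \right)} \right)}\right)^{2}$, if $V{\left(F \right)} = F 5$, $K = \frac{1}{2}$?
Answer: $\frac{429025}{49} \approx 8755.6$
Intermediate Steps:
$K = \frac{1}{2} \approx 0.5$
$Z{\left(j,X \right)} = \frac{X + j}{\frac{1}{2} + j}$ ($Z{\left(j,X \right)} = \frac{X + j}{j + \frac{1}{2}} = \frac{X + j}{\frac{1}{2} + j}$)
$V{\left(F \right)} = 5 F$
$\left(85 + V{\left(Z{\left(3,3 \right)} \right)}\right)^{2} = \left(85 + 5 \frac{2 \left(3 + 3\right)}{1 + 2 \cdot 3}\right)^{2} = \left(85 + 5 \cdot 2 \frac{1}{1 + 6} \cdot 6\right)^{2} = \left(85 + 5 \cdot 2 \cdot \frac{1}{7} \cdot 6\right)^{2} = \left(85 + 5 \cdot \frac{12}{7}\right)^{2} = \left(85 + \frac{60}{7}\right)^{2} = \left(\frac{655}{7}\right)^{2} = \frac{429025}{49}$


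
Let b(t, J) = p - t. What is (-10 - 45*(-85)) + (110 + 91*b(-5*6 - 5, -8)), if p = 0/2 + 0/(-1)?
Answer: 7110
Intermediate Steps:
p = 0 (p = 0*(½) + 0*(-1) = 0 + 0 = 0)
b(t, J) = -t (b(t, J) = 0 - t = -t)
(-10 - 45*(-85)) + (110 + 91*b(-5*6 - 5, -8)) = (-10 - 45*(-85)) + (110 + 91*(-(-5*6 - 5))) = (-10 + 3825) + (110 + 91*(-(-30 - 5))) = 3815 + (110 + 91*(-1*(-35))) = 3815 + (110 + 91*35) = 3815 + (110 + 3185) = 3815 + 3295 = 7110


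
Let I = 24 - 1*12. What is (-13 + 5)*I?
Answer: -96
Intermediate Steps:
I = 12 (I = 24 - 12 = 12)
(-13 + 5)*I = (-13 + 5)*12 = -8*12 = -96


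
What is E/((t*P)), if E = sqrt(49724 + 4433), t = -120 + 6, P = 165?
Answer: -sqrt(54157)/18810 ≈ -0.012372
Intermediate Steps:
t = -114
E = sqrt(54157) ≈ 232.72
E/((t*P)) = sqrt(54157)/((-114*165)) = sqrt(54157)/(-18810) = sqrt(54157)*(-1/18810) = -sqrt(54157)/18810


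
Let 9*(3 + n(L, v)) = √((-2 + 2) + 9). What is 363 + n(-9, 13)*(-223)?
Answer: 2873/3 ≈ 957.67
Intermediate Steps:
n(L, v) = -8/3 (n(L, v) = -3 + √((-2 + 2) + 9)/9 = -3 + √(0 + 9)/9 = -3 + √9/9 = -3 + (⅑)*3 = -3 + ⅓ = -8/3)
363 + n(-9, 13)*(-223) = 363 - 8/3*(-223) = 363 + 1784/3 = 2873/3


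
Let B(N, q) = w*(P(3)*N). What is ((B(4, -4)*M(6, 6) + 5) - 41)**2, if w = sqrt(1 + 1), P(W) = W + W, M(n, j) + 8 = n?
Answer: 5904 + 3456*sqrt(2) ≈ 10792.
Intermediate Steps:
M(n, j) = -8 + n
P(W) = 2*W
w = sqrt(2) ≈ 1.4142
B(N, q) = 6*N*sqrt(2) (B(N, q) = sqrt(2)*((2*3)*N) = sqrt(2)*(6*N) = 6*N*sqrt(2))
((B(4, -4)*M(6, 6) + 5) - 41)**2 = (((6*4*sqrt(2))*(-8 + 6) + 5) - 41)**2 = (((24*sqrt(2))*(-2) + 5) - 41)**2 = ((-48*sqrt(2) + 5) - 41)**2 = ((5 - 48*sqrt(2)) - 41)**2 = (-36 - 48*sqrt(2))**2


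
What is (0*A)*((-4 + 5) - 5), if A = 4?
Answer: 0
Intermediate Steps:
(0*A)*((-4 + 5) - 5) = (0*4)*((-4 + 5) - 5) = 0*(1 - 5) = 0*(-4) = 0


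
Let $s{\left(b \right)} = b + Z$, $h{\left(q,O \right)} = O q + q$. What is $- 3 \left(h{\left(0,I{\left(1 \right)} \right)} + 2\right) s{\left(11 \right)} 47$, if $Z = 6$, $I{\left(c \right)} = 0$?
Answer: $-4794$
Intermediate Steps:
$h{\left(q,O \right)} = q + O q$
$s{\left(b \right)} = 6 + b$ ($s{\left(b \right)} = b + 6 = 6 + b$)
$- 3 \left(h{\left(0,I{\left(1 \right)} \right)} + 2\right) s{\left(11 \right)} 47 = - 3 \left(0 \left(1 + 0\right) + 2\right) \left(6 + 11\right) 47 = - 3 \left(0 \cdot 1 + 2\right) 17 \cdot 47 = - 3 \left(0 + 2\right) 17 \cdot 47 = \left(-3\right) 2 \cdot 17 \cdot 47 = \left(-6\right) 17 \cdot 47 = \left(-102\right) 47 = -4794$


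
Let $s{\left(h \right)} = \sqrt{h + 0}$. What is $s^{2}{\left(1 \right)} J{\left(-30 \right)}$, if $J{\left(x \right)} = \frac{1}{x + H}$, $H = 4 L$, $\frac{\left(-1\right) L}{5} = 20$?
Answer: $- \frac{1}{430} \approx -0.0023256$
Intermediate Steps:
$L = -100$ ($L = \left(-5\right) 20 = -100$)
$s{\left(h \right)} = \sqrt{h}$
$H = -400$ ($H = 4 \left(-100\right) = -400$)
$J{\left(x \right)} = \frac{1}{-400 + x}$ ($J{\left(x \right)} = \frac{1}{x - 400} = \frac{1}{-400 + x}$)
$s^{2}{\left(1 \right)} J{\left(-30 \right)} = \frac{\left(\sqrt{1}\right)^{2}}{-400 - 30} = \frac{1^{2}}{-430} = 1 \left(- \frac{1}{430}\right) = - \frac{1}{430}$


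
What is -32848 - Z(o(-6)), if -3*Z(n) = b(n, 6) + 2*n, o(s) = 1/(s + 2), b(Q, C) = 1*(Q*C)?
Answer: -98546/3 ≈ -32849.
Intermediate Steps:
b(Q, C) = C*Q (b(Q, C) = 1*(C*Q) = C*Q)
o(s) = 1/(2 + s)
Z(n) = -8*n/3 (Z(n) = -(6*n + 2*n)/3 = -8*n/3)
-32848 - Z(o(-6)) = -32848 - (-8)/(3*(2 - 6)) = -32848 - (-8)/(3*(-4)) = -32848 - (-8)*(-1)/(3*4) = -32848 - 1*2/3 = -32848 - 2/3 = -98546/3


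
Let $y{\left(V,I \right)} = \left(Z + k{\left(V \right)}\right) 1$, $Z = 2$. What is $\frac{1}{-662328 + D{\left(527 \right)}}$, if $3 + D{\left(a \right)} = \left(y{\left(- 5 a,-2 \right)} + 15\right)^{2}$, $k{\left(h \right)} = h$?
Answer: $\frac{1}{6191593} \approx 1.6151 \cdot 10^{-7}$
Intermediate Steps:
$y{\left(V,I \right)} = 2 + V$ ($y{\left(V,I \right)} = \left(2 + V\right) 1 = 2 + V$)
$D{\left(a \right)} = -3 + \left(17 - 5 a\right)^{2}$ ($D{\left(a \right)} = -3 + \left(\left(2 - 5 a\right) + 15\right)^{2} = -3 + \left(17 - 5 a\right)^{2}$)
$\frac{1}{-662328 + D{\left(527 \right)}} = \frac{1}{-662328 - \left(3 - \left(-17 + 5 \cdot 527\right)^{2}\right)} = \frac{1}{-662328 - \left(3 - \left(-17 + 2635\right)^{2}\right)} = \frac{1}{-662328 - \left(3 - 2618^{2}\right)} = \frac{1}{-662328 + \left(-3 + 6853924\right)} = \frac{1}{-662328 + 6853921} = \frac{1}{6191593}$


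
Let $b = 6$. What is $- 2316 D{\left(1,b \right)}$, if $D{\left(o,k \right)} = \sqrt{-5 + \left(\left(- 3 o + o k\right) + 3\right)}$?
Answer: $-2316$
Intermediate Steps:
$D{\left(o,k \right)} = \sqrt{-2 - 3 o + k o}$ ($D{\left(o,k \right)} = \sqrt{-5 + \left(\left(- 3 o + k o\right) + 3\right)} = \sqrt{-5 + \left(3 - 3 o + k o\right)} = \sqrt{-2 - 3 o + k o}$)
$- 2316 D{\left(1,b \right)} = - 2316 \sqrt{-2 - 3 + 6 \cdot 1} = - 2316 \sqrt{-2 - 3 + 6} = - 2316 \sqrt{1} = \left(-2316\right) 1 = -2316$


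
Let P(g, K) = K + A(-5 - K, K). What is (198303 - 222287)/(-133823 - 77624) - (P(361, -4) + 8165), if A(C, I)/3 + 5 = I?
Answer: -1719885914/211447 ≈ -8133.9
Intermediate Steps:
A(C, I) = -15 + 3*I
P(g, K) = -15 + 4*K (P(g, K) = K + (-15 + 3*K) = -15 + 4*K)
(198303 - 222287)/(-133823 - 77624) - (P(361, -4) + 8165) = (198303 - 222287)/(-133823 - 77624) - ((-15 + 4*(-4)) + 8165) = -23984/(-211447) - ((-15 - 16) + 8165) = -23984*(-1/211447) - (-31 + 8165) = 23984/211447 - 1*8134 = 23984/211447 - 8134 = -1719885914/211447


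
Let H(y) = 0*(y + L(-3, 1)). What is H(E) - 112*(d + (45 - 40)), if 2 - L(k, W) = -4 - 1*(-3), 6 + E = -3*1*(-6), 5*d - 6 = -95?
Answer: 7168/5 ≈ 1433.6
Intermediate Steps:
d = -89/5 (d = 6/5 + (⅕)*(-95) = 6/5 - 19 = -89/5 ≈ -17.800)
E = 12 (E = -6 - 3*1*(-6) = -6 - 3*(-6) = -6 + 18 = 12)
L(k, W) = 3 (L(k, W) = 2 - (-4 - 1*(-3)) = 2 - (-4 + 3) = 2 - 1*(-1) = 2 + 1 = 3)
H(y) = 0 (H(y) = 0*(y + 3) = 0*(3 + y) = 0)
H(E) - 112*(d + (45 - 40)) = 0 - 112*(-89/5 + (45 - 40)) = 0 - 112*(-89/5 + 5) = 0 - 112*(-64/5) = 0 + 7168/5 = 7168/5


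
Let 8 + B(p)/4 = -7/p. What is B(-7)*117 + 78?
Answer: -3198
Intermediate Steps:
B(p) = -32 - 28/p (B(p) = -32 + 4*(-7/p) = -32 - 28/p)
B(-7)*117 + 78 = (-32 - 28/(-7))*117 + 78 = (-32 - 28*(-⅐))*117 + 78 = (-32 + 4)*117 + 78 = -28*117 + 78 = -3276 + 78 = -3198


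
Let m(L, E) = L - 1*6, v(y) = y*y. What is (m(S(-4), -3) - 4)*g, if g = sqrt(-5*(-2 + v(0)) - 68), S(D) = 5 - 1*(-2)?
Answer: -3*I*sqrt(58) ≈ -22.847*I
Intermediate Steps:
S(D) = 7 (S(D) = 5 + 2 = 7)
v(y) = y**2
m(L, E) = -6 + L (m(L, E) = L - 6 = -6 + L)
g = I*sqrt(58) (g = sqrt(-5*(-2 + 0**2) - 68) = sqrt(-5*(-2 + 0) - 68) = sqrt(-5*(-2) - 68) = sqrt(10 - 68) = sqrt(-58) = I*sqrt(58) ≈ 7.6158*I)
(m(S(-4), -3) - 4)*g = ((-6 + 7) - 4)*(I*sqrt(58)) = (1 - 4)*(I*sqrt(58)) = -3*I*sqrt(58)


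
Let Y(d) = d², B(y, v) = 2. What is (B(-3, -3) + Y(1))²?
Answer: 9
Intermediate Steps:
(B(-3, -3) + Y(1))² = (2 + 1²)² = (2 + 1)² = 3² = 9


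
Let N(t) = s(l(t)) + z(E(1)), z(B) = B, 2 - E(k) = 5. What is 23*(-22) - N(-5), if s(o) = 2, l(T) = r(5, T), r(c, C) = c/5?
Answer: -505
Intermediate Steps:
E(k) = -3 (E(k) = 2 - 1*5 = 2 - 5 = -3)
r(c, C) = c/5 (r(c, C) = c*(1/5) = c/5)
l(T) = 1 (l(T) = (1/5)*5 = 1)
N(t) = -1 (N(t) = 2 - 3 = -1)
23*(-22) - N(-5) = 23*(-22) - 1*(-1) = -506 + 1 = -505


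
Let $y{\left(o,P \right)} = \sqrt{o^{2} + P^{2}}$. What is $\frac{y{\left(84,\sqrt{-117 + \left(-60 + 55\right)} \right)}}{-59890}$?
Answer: $- \frac{\sqrt{6934}}{59890} \approx -0.0013904$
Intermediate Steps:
$y{\left(o,P \right)} = \sqrt{P^{2} + o^{2}}$
$\frac{y{\left(84,\sqrt{-117 + \left(-60 + 55\right)} \right)}}{-59890} = \frac{\sqrt{\left(\sqrt{-117 + \left(-60 + 55\right)}\right)^{2} + 84^{2}}}{-59890} = \sqrt{\left(\sqrt{-117 - 5}\right)^{2} + 7056} \left(- \frac{1}{59890}\right) = \sqrt{\left(\sqrt{-122}\right)^{2} + 7056} \left(- \frac{1}{59890}\right) = \sqrt{\left(i \sqrt{122}\right)^{2} + 7056} \left(- \frac{1}{59890}\right) = \sqrt{-122 + 7056} \left(- \frac{1}{59890}\right) = \sqrt{6934} \left(- \frac{1}{59890}\right) = - \frac{\sqrt{6934}}{59890}$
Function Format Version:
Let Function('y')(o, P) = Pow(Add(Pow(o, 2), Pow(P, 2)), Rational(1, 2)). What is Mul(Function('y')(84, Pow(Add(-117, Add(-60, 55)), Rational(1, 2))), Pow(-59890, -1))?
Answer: Mul(Rational(-1, 59890), Pow(6934, Rational(1, 2))) ≈ -0.0013904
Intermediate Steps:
Function('y')(o, P) = Pow(Add(Pow(P, 2), Pow(o, 2)), Rational(1, 2))
Mul(Function('y')(84, Pow(Add(-117, Add(-60, 55)), Rational(1, 2))), Pow(-59890, -1)) = Mul(Pow(Add(Pow(Pow(Add(-117, Add(-60, 55)), Rational(1, 2)), 2), Pow(84, 2)), Rational(1, 2)), Pow(-59890, -1)) = Mul(Pow(Add(Pow(Pow(Add(-117, -5), Rational(1, 2)), 2), 7056), Rational(1, 2)), Rational(-1, 59890)) = Mul(Pow(Add(Pow(Pow(-122, Rational(1, 2)), 2), 7056), Rational(1, 2)), Rational(-1, 59890)) = Mul(Pow(Add(Pow(Mul(I, Pow(122, Rational(1, 2))), 2), 7056), Rational(1, 2)), Rational(-1, 59890)) = Mul(Pow(Add(-122, 7056), Rational(1, 2)), Rational(-1, 59890)) = Mul(Pow(6934, Rational(1, 2)), Rational(-1, 59890)) = Mul(Rational(-1, 59890), Pow(6934, Rational(1, 2)))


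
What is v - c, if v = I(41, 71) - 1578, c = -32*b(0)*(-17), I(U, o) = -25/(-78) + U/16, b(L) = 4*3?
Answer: -5056345/624 ≈ -8103.1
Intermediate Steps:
b(L) = 12
I(U, o) = 25/78 + U/16 (I(U, o) = -25*(-1/78) + U*(1/16) = 25/78 + U/16)
c = 6528 (c = -32*12*(-17) = -384*(-17) = 6528)
v = -982873/624 (v = (25/78 + (1/16)*41) - 1578 = (25/78 + 41/16) - 1578 = 1799/624 - 1578 = -982873/624 ≈ -1575.1)
v - c = -982873/624 - 1*6528 = -982873/624 - 6528 = -5056345/624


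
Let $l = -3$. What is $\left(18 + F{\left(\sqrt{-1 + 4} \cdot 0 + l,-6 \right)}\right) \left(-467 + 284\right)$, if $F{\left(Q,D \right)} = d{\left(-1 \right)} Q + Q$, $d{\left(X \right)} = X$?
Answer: $-3294$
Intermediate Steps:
$F{\left(Q,D \right)} = 0$ ($F{\left(Q,D \right)} = - Q + Q = 0$)
$\left(18 + F{\left(\sqrt{-1 + 4} \cdot 0 + l,-6 \right)}\right) \left(-467 + 284\right) = \left(18 + 0\right) \left(-467 + 284\right) = 18 \left(-183\right) = -3294$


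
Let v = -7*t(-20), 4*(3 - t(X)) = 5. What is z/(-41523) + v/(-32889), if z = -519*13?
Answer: 296547653/1820866596 ≈ 0.16286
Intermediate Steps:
t(X) = 7/4 (t(X) = 3 - 1/4*5 = 3 - 5/4 = 7/4)
z = -6747
v = -49/4 (v = -7*7/4 = -49/4 ≈ -12.250)
z/(-41523) + v/(-32889) = -6747/(-41523) - 49/4/(-32889) = -6747*(-1/41523) - 49/4*(-1/32889) = 2249/13841 + 49/131556 = 296547653/1820866596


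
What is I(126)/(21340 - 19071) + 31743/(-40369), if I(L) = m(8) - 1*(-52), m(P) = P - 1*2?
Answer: -69683465/91597261 ≈ -0.76076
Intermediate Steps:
m(P) = -2 + P (m(P) = P - 2 = -2 + P)
I(L) = 58 (I(L) = (-2 + 8) - 1*(-52) = 6 + 52 = 58)
I(126)/(21340 - 19071) + 31743/(-40369) = 58/(21340 - 19071) + 31743/(-40369) = 58/2269 + 31743*(-1/40369) = 58*(1/2269) - 31743/40369 = 58/2269 - 31743/40369 = -69683465/91597261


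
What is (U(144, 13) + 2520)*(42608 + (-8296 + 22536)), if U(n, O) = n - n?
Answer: 143256960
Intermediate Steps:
U(n, O) = 0
(U(144, 13) + 2520)*(42608 + (-8296 + 22536)) = (0 + 2520)*(42608 + (-8296 + 22536)) = 2520*(42608 + 14240) = 2520*56848 = 143256960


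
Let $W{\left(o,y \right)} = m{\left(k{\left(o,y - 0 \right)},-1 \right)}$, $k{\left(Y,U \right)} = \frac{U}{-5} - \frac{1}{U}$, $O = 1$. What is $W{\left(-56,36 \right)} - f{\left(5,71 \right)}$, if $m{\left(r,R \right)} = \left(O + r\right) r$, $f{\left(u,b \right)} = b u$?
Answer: $- \frac{10043579}{32400} \approx -309.99$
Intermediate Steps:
$k{\left(Y,U \right)} = - \frac{1}{U} - \frac{U}{5}$ ($k{\left(Y,U \right)} = U \left(- \frac{1}{5}\right) - \frac{1}{U} = - \frac{U}{5} - \frac{1}{U} = - \frac{1}{U} - \frac{U}{5}$)
$m{\left(r,R \right)} = r \left(1 + r\right)$ ($m{\left(r,R \right)} = \left(1 + r\right) r = r \left(1 + r\right)$)
$W{\left(o,y \right)} = \left(- \frac{1}{y} - \frac{y}{5}\right) \left(1 - \frac{1}{y} - \frac{y}{5}\right)$ ($W{\left(o,y \right)} = \left(- \frac{1}{y - 0} - \frac{y - 0}{5}\right) \left(1 - \left(\frac{1}{y - 0} + \frac{y - 0}{5}\right)\right) = \left(- \frac{1}{y + 0} - \frac{y + 0}{5}\right) \left(1 - \left(\frac{1}{y + 0} + \frac{y + 0}{5}\right)\right) = \left(- \frac{1}{y} - \frac{y}{5}\right) \left(1 - \left(\frac{1}{y} + \frac{y}{5}\right)\right) = \left(- \frac{1}{y} - \frac{y}{5}\right) \left(1 - \frac{1}{y} - \frac{y}{5}\right)$)
$W{\left(-56,36 \right)} - f{\left(5,71 \right)} = \frac{\left(5 + 36^{2}\right) \left(5 + 36 \left(-5 + 36\right)\right)}{25 \cdot 1296} - 71 \cdot 5 = \frac{1}{25} \cdot \frac{1}{1296} \left(5 + 1296\right) \left(5 + 36 \cdot 31\right) - 355 = \frac{1}{25} \cdot \frac{1}{1296} \cdot 1301 \left(5 + 1116\right) - 355 = \frac{1}{25} \cdot \frac{1}{1296} \cdot 1301 \cdot 1121 - 355 = \frac{1458421}{32400} - 355 = - \frac{10043579}{32400}$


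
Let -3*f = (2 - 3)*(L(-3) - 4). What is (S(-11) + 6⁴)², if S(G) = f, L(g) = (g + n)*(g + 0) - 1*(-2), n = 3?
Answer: 15100996/9 ≈ 1.6779e+6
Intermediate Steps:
L(g) = 2 + g*(3 + g) (L(g) = (g + 3)*(g + 0) - 1*(-2) = (3 + g)*g + 2 = g*(3 + g) + 2 = 2 + g*(3 + g))
f = -⅔ (f = -(2 - 3)*((2 + (-3)² + 3*(-3)) - 4)/3 = -(-1)*((2 + 9 - 9) - 4)/3 = -(-1)*(2 - 4)/3 = -(-1)*(-2)/3 = -⅓*2 = -⅔ ≈ -0.66667)
S(G) = -⅔
(S(-11) + 6⁴)² = (-⅔ + 6⁴)² = (-⅔ + 1296)² = (3886/3)² = 15100996/9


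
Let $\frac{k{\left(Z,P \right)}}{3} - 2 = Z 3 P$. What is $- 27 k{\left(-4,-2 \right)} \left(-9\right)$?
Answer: $18954$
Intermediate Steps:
$k{\left(Z,P \right)} = 6 + 9 P Z$ ($k{\left(Z,P \right)} = 6 + 3 Z 3 P = 6 + 3 \cdot 3 Z P = 6 + 3 \cdot 3 P Z = 6 + 9 P Z$)
$- 27 k{\left(-4,-2 \right)} \left(-9\right) = - 27 \left(6 + 9 \left(-2\right) \left(-4\right)\right) \left(-9\right) = - 27 \left(6 + 72\right) \left(-9\right) = \left(-27\right) 78 \left(-9\right) = \left(-2106\right) \left(-9\right) = 18954$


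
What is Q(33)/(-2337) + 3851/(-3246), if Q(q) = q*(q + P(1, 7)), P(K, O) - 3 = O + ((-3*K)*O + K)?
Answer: -3821167/2528634 ≈ -1.5112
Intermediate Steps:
P(K, O) = 3 + K + O - 3*K*O (P(K, O) = 3 + (O + ((-3*K)*O + K)) = 3 + (O + (-3*K*O + K)) = 3 + (O + (K - 3*K*O)) = 3 + (K + O - 3*K*O) = 3 + K + O - 3*K*O)
Q(q) = q*(-10 + q) (Q(q) = q*(q + (3 + 1 + 7 - 3*1*7)) = q*(q + (3 + 1 + 7 - 21)) = q*(q - 10) = q*(-10 + q))
Q(33)/(-2337) + 3851/(-3246) = (33*(-10 + 33))/(-2337) + 3851/(-3246) = (33*23)*(-1/2337) + 3851*(-1/3246) = 759*(-1/2337) - 3851/3246 = -253/779 - 3851/3246 = -3821167/2528634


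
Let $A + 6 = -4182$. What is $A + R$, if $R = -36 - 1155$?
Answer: $-5379$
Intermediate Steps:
$A = -4188$ ($A = -6 - 4182 = -4188$)
$R = -1191$ ($R = -36 - 1155 = -1191$)
$A + R = -4188 - 1191 = -5379$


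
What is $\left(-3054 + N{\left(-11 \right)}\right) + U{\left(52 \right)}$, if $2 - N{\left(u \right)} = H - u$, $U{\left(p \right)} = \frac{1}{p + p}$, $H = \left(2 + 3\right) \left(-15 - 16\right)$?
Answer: $- \frac{302431}{104} \approx -2908.0$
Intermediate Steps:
$H = -155$ ($H = 5 \left(-31\right) = -155$)
$U{\left(p \right)} = \frac{1}{2 p}$
$N{\left(u \right)} = 157 + u$ ($N{\left(u \right)} = 2 - \left(-155 - u\right) = 2 + \left(155 + u\right) = 157 + u$)
$\left(-3054 + N{\left(-11 \right)}\right) + U{\left(52 \right)} = \left(-3054 + \left(157 - 11\right)\right) + \frac{1}{2 \cdot 52} = \left(-3054 + 146\right) + \frac{1}{2} \cdot \frac{1}{52} = -2908 + \frac{1}{104} = - \frac{302431}{104}$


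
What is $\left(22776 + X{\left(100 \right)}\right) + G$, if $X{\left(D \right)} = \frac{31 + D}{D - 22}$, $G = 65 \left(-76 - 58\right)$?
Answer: $\frac{1097279}{78} \approx 14068.0$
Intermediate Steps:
$G = -8710$ ($G = 65 \left(-134\right) = -8710$)
$X{\left(D \right)} = \frac{31 + D}{-22 + D}$
$\left(22776 + X{\left(100 \right)}\right) + G = \left(22776 + \frac{31 + 100}{-22 + 100}\right) - 8710 = \left(22776 + \frac{1}{78} \cdot 131\right) - 8710 = \left(22776 + \frac{131}{78}\right) - 8710 = \frac{1776659}{78} - 8710 = \frac{1097279}{78}$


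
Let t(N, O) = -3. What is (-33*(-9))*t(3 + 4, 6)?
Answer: -891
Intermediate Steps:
(-33*(-9))*t(3 + 4, 6) = -33*(-9)*(-3) = 297*(-3) = -891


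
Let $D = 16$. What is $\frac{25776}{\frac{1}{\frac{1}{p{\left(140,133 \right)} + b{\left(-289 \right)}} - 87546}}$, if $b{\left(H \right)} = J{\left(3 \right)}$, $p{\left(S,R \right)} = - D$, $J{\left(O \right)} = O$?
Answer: $- \frac{29335639824}{13} \approx -2.2566 \cdot 10^{9}$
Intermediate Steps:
$p{\left(S,R \right)} = -16$ ($p{\left(S,R \right)} = \left(-1\right) 16 = -16$)
$b{\left(H \right)} = 3$
$\frac{25776}{\frac{1}{\frac{1}{p{\left(140,133 \right)} + b{\left(-289 \right)}} - 87546}} = \frac{25776}{\frac{1}{\frac{1}{-16 + 3} - 87546}} = \frac{25776}{\frac{1}{\frac{1}{-13} - 87546}} = \frac{25776}{\frac{1}{- \frac{1}{13} - 87546}} = \frac{25776}{\frac{1}{- \frac{1138099}{13}}} = \frac{25776}{- \frac{13}{1138099}} = 25776 \left(- \frac{1138099}{13}\right) = - \frac{29335639824}{13}$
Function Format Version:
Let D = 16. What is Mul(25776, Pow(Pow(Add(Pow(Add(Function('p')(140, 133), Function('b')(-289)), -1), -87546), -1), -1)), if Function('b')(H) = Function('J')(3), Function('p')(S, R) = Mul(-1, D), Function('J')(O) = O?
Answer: Rational(-29335639824, 13) ≈ -2.2566e+9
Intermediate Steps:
Function('p')(S, R) = -16 (Function('p')(S, R) = Mul(-1, 16) = -16)
Function('b')(H) = 3
Mul(25776, Pow(Pow(Add(Pow(Add(Function('p')(140, 133), Function('b')(-289)), -1), -87546), -1), -1)) = Mul(25776, Pow(Pow(Add(Pow(Add(-16, 3), -1), -87546), -1), -1)) = Mul(25776, Pow(Pow(Add(Pow(-13, -1), -87546), -1), -1)) = Mul(25776, Pow(Pow(Add(Rational(-1, 13), -87546), -1), -1)) = Mul(25776, Pow(Pow(Rational(-1138099, 13), -1), -1)) = Mul(25776, Pow(Rational(-13, 1138099), -1)) = Mul(25776, Rational(-1138099, 13)) = Rational(-29335639824, 13)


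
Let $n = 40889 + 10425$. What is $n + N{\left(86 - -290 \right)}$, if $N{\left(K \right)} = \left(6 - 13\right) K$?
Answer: $48682$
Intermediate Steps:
$N{\left(K \right)} = - 7 K$
$n = 51314$
$n + N{\left(86 - -290 \right)} = 51314 - 7 \left(86 - -290\right) = 51314 - 7 \left(86 + 290\right) = 51314 - 2632 = 48682$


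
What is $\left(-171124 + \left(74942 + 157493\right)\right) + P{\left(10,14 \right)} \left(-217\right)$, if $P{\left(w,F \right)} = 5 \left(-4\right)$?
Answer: $65651$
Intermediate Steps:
$P{\left(w,F \right)} = -20$
$\left(-171124 + \left(74942 + 157493\right)\right) + P{\left(10,14 \right)} \left(-217\right) = \left(-171124 + \left(74942 + 157493\right)\right) - -4340 = \left(-171124 + 232435\right) + 4340 = 61311 + 4340 = 65651$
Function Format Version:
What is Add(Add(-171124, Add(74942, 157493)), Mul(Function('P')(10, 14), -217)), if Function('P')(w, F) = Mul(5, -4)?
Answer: 65651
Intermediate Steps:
Function('P')(w, F) = -20
Add(Add(-171124, Add(74942, 157493)), Mul(Function('P')(10, 14), -217)) = Add(Add(-171124, Add(74942, 157493)), Mul(-20, -217)) = Add(Add(-171124, 232435), 4340) = Add(61311, 4340) = 65651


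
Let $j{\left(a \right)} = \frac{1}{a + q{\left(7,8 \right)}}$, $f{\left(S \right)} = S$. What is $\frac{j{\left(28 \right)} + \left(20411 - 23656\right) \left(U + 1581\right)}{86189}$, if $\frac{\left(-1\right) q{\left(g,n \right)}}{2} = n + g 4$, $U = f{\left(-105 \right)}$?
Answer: $- \frac{210743281}{3792316} \approx -55.571$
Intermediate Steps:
$U = -105$
$q{\left(g,n \right)} = - 8 g - 2 n$ ($q{\left(g,n \right)} = - 2 \left(n + g 4\right) = - 2 \left(n + 4 g\right) = - 8 g - 2 n$)
$j{\left(a \right)} = \frac{1}{-72 + a}$ ($j{\left(a \right)} = \frac{1}{a - 72} = \frac{1}{-72 + a}$)
$\frac{j{\left(28 \right)} + \left(20411 - 23656\right) \left(U + 1581\right)}{86189} = \frac{\frac{1}{-72 + 28} + \left(20411 - 23656\right) \left(-105 + 1581\right)}{86189} = \left(\frac{1}{-44} - 4789620\right) \frac{1}{86189} = \left(- \frac{1}{44} - 4789620\right) \frac{1}{86189} = \left(- \frac{210743281}{44}\right) \frac{1}{86189} = - \frac{210743281}{3792316}$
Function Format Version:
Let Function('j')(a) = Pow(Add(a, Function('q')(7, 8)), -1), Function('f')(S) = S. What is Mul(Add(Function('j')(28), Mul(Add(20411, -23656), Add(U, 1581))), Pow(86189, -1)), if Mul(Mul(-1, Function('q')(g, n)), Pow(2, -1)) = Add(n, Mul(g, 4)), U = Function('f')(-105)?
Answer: Rational(-210743281, 3792316) ≈ -55.571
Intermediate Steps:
U = -105
Function('q')(g, n) = Add(Mul(-8, g), Mul(-2, n)) (Function('q')(g, n) = Mul(-2, Add(n, Mul(g, 4))) = Mul(-2, Add(n, Mul(4, g))) = Add(Mul(-8, g), Mul(-2, n)))
Function('j')(a) = Pow(Add(-72, a), -1) (Function('j')(a) = Pow(Add(a, Add(Mul(-8, 7), Mul(-2, 8))), -1) = Pow(Add(a, Add(-56, -16)), -1) = Pow(Add(a, -72), -1) = Pow(Add(-72, a), -1))
Mul(Add(Function('j')(28), Mul(Add(20411, -23656), Add(U, 1581))), Pow(86189, -1)) = Mul(Add(Pow(Add(-72, 28), -1), Mul(Add(20411, -23656), Add(-105, 1581))), Pow(86189, -1)) = Mul(Add(Pow(-44, -1), Mul(-3245, 1476)), Rational(1, 86189)) = Mul(Add(Rational(-1, 44), -4789620), Rational(1, 86189)) = Mul(Rational(-210743281, 44), Rational(1, 86189)) = Rational(-210743281, 3792316)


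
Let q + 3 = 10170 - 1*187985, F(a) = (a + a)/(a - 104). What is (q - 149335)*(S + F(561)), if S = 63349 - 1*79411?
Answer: 2401045223436/457 ≈ 5.2539e+9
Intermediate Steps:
S = -16062 (S = 63349 - 79411 = -16062)
F(a) = 2*a/(-104 + a) (F(a) = (2*a)/(-104 + a) = 2*a/(-104 + a))
q = -177818 (q = -3 + (10170 - 1*187985) = -3 + (10170 - 187985) = -3 - 177815 = -177818)
(q - 149335)*(S + F(561)) = (-177818 - 149335)*(-16062 + 2*561/(-104 + 561)) = -327153*(-16062 + 2*561/457) = -327153*(-16062 + 2*561*(1/457)) = -327153*(-16062 + 1122/457) = -327153*(-7339212/457) = 2401045223436/457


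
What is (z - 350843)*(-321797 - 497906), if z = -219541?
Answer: 467545475952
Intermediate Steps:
(z - 350843)*(-321797 - 497906) = (-219541 - 350843)*(-321797 - 497906) = -570384*(-819703) = 467545475952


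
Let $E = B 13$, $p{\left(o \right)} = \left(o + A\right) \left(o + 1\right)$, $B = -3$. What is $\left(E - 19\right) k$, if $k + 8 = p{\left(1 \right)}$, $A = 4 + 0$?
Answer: $-116$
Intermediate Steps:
$A = 4$
$p{\left(o \right)} = \left(1 + o\right) \left(4 + o\right)$ ($p{\left(o \right)} = \left(o + 4\right) \left(o + 1\right) = \left(4 + o\right) \left(1 + o\right) = \left(1 + o\right) \left(4 + o\right)$)
$E = -39$ ($E = \left(-3\right) 13 = -39$)
$k = 2$ ($k = -8 + \left(4 + 1^{2} + 5 \cdot 1\right) = -8 + \left(4 + 1 + 5\right) = -8 + 10 = 2$)
$\left(E - 19\right) k = \left(-39 - 19\right) 2 = \left(-58\right) 2 = -116$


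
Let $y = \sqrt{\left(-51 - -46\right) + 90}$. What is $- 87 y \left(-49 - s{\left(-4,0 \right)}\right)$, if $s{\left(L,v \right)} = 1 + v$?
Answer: $4350 \sqrt{85} \approx 40105.0$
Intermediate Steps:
$y = \sqrt{85}$ ($y = \sqrt{\left(-51 + 46\right) + 90} = \sqrt{-5 + 90} = \sqrt{85} \approx 9.2195$)
$- 87 y \left(-49 - s{\left(-4,0 \right)}\right) = - 87 \sqrt{85} \left(-49 - \left(1 + 0\right)\right) = - 87 \sqrt{85} \left(-49 - 1\right) = - 87 \sqrt{85} \left(-50\right) = 4350 \sqrt{85}$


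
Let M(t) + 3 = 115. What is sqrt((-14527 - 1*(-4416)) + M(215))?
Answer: 3*I*sqrt(1111) ≈ 99.995*I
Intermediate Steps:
M(t) = 112 (M(t) = -3 + 115 = 112)
sqrt((-14527 - 1*(-4416)) + M(215)) = sqrt((-14527 - 1*(-4416)) + 112) = sqrt((-14527 + 4416) + 112) = sqrt(-10111 + 112) = sqrt(-9999) = 3*I*sqrt(1111)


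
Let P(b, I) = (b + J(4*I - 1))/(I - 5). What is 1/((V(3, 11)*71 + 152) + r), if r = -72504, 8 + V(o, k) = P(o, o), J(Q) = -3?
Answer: -1/72920 ≈ -1.3714e-5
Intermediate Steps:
P(b, I) = (-3 + b)/(-5 + I) (P(b, I) = (b - 3)/(I - 5) = (-3 + b)/(-5 + I))
V(o, k) = -8 + (-3 + o)/(-5 + o)
1/((V(3, 11)*71 + 152) + r) = 1/((((37 - 7*3)/(-5 + 3))*71 + 152) - 72504) = 1/((((37 - 21)/(-2))*71 + 152) - 72504) = 1/((-½*16*71 + 152) - 72504) = 1/((-8*71 + 152) - 72504) = 1/((-568 + 152) - 72504) = 1/(-416 - 72504) = 1/(-72920) = -1/72920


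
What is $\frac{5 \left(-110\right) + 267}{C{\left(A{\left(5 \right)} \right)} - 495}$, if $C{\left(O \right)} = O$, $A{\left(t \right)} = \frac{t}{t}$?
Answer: $\frac{283}{494} \approx 0.57287$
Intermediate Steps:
$A{\left(t \right)} = 1$
$\frac{5 \left(-110\right) + 267}{C{\left(A{\left(5 \right)} \right)} - 495} = \frac{5 \left(-110\right) + 267}{1 - 495} = \frac{-550 + 267}{-494} = \left(-283\right) \left(- \frac{1}{494}\right) = \frac{283}{494}$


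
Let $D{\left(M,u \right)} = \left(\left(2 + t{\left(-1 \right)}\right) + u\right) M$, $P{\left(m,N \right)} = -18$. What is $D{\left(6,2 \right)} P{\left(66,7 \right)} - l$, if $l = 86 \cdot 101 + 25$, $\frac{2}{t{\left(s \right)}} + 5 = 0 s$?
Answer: $- \frac{45499}{5} \approx -9099.8$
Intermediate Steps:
$t{\left(s \right)} = - \frac{2}{5}$ ($t{\left(s \right)} = \frac{2}{-5 + 0 s} = \frac{2}{-5 + 0} = \frac{2}{-5} = 2 \left(- \frac{1}{5}\right) = - \frac{2}{5}$)
$D{\left(M,u \right)} = M \left(\frac{8}{5} + u\right)$ ($D{\left(M,u \right)} = \left(\left(2 - \frac{2}{5}\right) + u\right) M = \left(\frac{8}{5} + u\right) M = M \left(\frac{8}{5} + u\right)$)
$l = 8711$ ($l = 8686 + 25 = 8711$)
$D{\left(6,2 \right)} P{\left(66,7 \right)} - l = \frac{1}{5} \cdot 6 \left(8 + 5 \cdot 2\right) \left(-18\right) - 8711 = \frac{1}{5} \cdot 6 \left(8 + 10\right) \left(-18\right) - 8711 = \frac{1}{5} \cdot 6 \cdot 18 \left(-18\right) - 8711 = \frac{108}{5} \left(-18\right) - 8711 = - \frac{1944}{5} - 8711 = - \frac{45499}{5}$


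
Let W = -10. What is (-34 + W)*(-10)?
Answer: 440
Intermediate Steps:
(-34 + W)*(-10) = (-34 - 10)*(-10) = -44*(-10) = 440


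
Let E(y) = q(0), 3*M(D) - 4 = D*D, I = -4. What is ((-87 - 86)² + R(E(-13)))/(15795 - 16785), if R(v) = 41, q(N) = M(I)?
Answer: -333/11 ≈ -30.273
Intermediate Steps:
M(D) = 4/3 + D²/3 (M(D) = 4/3 + (D*D)/3 = 4/3 + D²/3)
q(N) = 20/3 (q(N) = 4/3 + (⅓)*(-4)² = 4/3 + (⅓)*16 = 4/3 + 16/3 = 20/3)
E(y) = 20/3
((-87 - 86)² + R(E(-13)))/(15795 - 16785) = ((-87 - 86)² + 41)/(15795 - 16785) = ((-173)² + 41)/(-990) = (29929 + 41)*(-1/990) = 29970*(-1/990) = -333/11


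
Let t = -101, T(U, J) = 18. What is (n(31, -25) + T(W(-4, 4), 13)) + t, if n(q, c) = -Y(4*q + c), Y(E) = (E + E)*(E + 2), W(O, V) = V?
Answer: -20081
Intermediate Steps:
Y(E) = 2*E*(2 + E) (Y(E) = (2*E)*(2 + E) = 2*E*(2 + E))
n(q, c) = -2*(c + 4*q)*(2 + c + 4*q) (n(q, c) = -2*(4*q + c)*(2 + (4*q + c)) = -2*(c + 4*q)*(2 + (c + 4*q)) = -2*(c + 4*q)*(2 + c + 4*q))
(n(31, -25) + T(W(-4, 4), 13)) + t = (-2*(-25 + 4*31)*(2 - 25 + 4*31) + 18) - 101 = (-2*(-25 + 124)*(2 - 25 + 124) + 18) - 101 = (-2*99*101 + 18) - 101 = (-19998 + 18) - 101 = -19980 - 101 = -20081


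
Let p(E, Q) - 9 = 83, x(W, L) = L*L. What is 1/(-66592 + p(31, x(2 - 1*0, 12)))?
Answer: -1/66500 ≈ -1.5038e-5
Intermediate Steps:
x(W, L) = L²
p(E, Q) = 92 (p(E, Q) = 9 + 83 = 92)
1/(-66592 + p(31, x(2 - 1*0, 12))) = 1/(-66592 + 92) = 1/(-66500) = -1/66500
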